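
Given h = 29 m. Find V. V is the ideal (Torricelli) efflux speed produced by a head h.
Formula: V = \sqrt{2 g h}
V = √(2·9.81·29) = 23.85 m/s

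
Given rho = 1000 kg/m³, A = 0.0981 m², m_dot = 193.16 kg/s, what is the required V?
Formula: \dot{m} = \rho A V
Substituting knowns: 193.16 = 1000·0.0981·V
Solving for V: V = 193.16/(1000·0.0981) = 1.969 m/s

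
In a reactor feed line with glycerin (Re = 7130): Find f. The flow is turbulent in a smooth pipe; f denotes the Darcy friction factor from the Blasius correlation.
Formula: f = \frac{0.316}{Re^{0.25}}
f = 0.316/7130^0.25 = 0.03439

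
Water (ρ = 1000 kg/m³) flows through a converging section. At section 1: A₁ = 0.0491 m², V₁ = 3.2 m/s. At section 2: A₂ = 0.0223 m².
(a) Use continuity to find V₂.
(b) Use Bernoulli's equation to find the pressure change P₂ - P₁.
(a) Continuity: A₁V₁=A₂V₂ -> V₂=A₁V₁/A₂=0.0491*3.2/0.0223=7.05 m/s
(b) Bernoulli: P₂-P₁=0.5*rho*(V₁^2-V₂^2)/1000=0.5*1000*(3.2^2-7.05^2)/1000=-19.73 kPa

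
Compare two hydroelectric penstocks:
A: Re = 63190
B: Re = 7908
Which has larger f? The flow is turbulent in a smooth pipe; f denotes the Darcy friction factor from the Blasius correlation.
f(A) = 0.01993, f(B) = 0.03351. Answer: B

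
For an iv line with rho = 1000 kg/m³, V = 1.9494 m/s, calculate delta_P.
Formula: V = \sqrt{\frac{2 \Delta P}{\rho}}
Substituting knowns: 1.9494 = √(2·(delta_P·1000)/1000)
Solving for delta_P: delta_P = 1.9494²·1000/2/1000 = 1.9 kPa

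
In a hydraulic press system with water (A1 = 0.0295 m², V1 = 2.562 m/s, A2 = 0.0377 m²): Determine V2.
Formula: V_2 = \frac{A_1 V_1}{A_2}
V2 = 0.0295·2.562/0.0377 = 2.005 m/s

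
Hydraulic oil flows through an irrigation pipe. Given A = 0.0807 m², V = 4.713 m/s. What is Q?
Formula: Q = A V
Q = 0.0807·4.713·1000 = 380.3 L/s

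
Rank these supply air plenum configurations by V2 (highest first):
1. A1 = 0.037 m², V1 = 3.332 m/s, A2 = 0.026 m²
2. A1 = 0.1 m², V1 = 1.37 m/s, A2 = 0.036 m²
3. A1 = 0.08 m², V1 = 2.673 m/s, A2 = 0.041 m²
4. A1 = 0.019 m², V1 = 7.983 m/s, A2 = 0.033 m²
Case 1: V2 = 4.742 m/s
Case 2: V2 = 3.806 m/s
Case 3: V2 = 5.216 m/s
Case 4: V2 = 4.596 m/s
Ranking (highest first): 3, 1, 4, 2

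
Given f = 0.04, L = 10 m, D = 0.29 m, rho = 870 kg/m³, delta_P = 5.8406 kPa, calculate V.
Formula: \Delta P = f \frac{L}{D} \frac{\rho V^2}{2}
Substituting knowns: 5.8406 = 0.04·(10/0.29)·0.5·870·V²/1000
Solving for V: V = √((5.8406·1000)/(0.04·(10/0.29)·0.5·870)) = 3.12 m/s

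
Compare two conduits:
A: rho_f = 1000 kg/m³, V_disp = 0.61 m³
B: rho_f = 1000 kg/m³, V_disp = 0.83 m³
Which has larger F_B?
F_B(A) = 5984 N, F_B(B) = 8142 N. Answer: B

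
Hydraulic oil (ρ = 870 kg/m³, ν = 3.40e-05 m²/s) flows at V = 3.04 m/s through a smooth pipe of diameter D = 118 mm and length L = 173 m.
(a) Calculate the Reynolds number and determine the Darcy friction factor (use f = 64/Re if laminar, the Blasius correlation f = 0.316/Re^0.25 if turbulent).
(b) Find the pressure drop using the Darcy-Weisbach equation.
(a) Re = V·D/ν = 3.04·0.118/3.40e-05 = 10551 → turbulent (Re > 4000); f = 0.316/Re^0.25 = 0.316/10551^0.25 = 0.031179
(b) Darcy-Weisbach: ΔP = f·(L/D)·½ρV²/1000 = 0.031179·(173/0.118)·½·870·3.04²/1000 = 183.8 kPa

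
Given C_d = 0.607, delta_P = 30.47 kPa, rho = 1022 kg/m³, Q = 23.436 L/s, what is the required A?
Formula: Q = C_d A \sqrt{\frac{2 \Delta P}{\rho}}
Substituting knowns: 23.436 = 0.607·A·√(2·(30.47·1000)/1022)·1000
Solving for A: A = (23.436/1000)/(0.607·√(2·(30.47·1000)/1022)) = 0.005 m²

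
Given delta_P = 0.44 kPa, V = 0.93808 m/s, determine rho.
Formula: V = \sqrt{\frac{2 \Delta P}{\rho}}
Substituting knowns: 0.93808 = √(2·(0.44·1000)/rho)
Solving for rho: rho = 2·(0.44·1000)/0.93808² = 1000 kg/m³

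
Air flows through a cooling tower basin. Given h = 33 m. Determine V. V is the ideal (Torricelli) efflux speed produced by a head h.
Formula: V = \sqrt{2 g h}
V = √(2·9.81·33) = 25.45 m/s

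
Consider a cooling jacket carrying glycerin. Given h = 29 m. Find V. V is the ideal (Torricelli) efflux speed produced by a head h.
Formula: V = \sqrt{2 g h}
V = √(2·9.81·29) = 23.85 m/s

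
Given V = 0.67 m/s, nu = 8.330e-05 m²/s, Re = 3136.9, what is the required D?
Formula: Re = \frac{V D}{\nu}
Substituting knowns: 3136.9 = 0.67·D/8.330e-05
Solving for D: D = 3136.9·8.330e-05/0.67 = 0.39 m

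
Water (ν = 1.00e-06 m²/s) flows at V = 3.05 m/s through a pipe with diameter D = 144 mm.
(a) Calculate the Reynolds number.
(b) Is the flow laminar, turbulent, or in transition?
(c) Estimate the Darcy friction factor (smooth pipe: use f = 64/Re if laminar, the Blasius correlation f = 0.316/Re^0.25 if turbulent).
(a) Re = V·D/ν = 3.05·0.144/1.00e-06 = 439200
(b) Flow regime: turbulent (Re > 4000)
(c) Friction factor: f = 0.316/Re^0.25 = 0.316/439200^0.25 = 0.01227 (Blasius is strictly valid for Re ≲ 1e5; used here as the smooth-pipe estimate the problem specifies)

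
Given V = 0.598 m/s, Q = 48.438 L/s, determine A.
Formula: Q = A V
Substituting knowns: 48.438 = A·0.598·1000
Solving for A: A = (48.438/1000)/0.598 = 0.081 m²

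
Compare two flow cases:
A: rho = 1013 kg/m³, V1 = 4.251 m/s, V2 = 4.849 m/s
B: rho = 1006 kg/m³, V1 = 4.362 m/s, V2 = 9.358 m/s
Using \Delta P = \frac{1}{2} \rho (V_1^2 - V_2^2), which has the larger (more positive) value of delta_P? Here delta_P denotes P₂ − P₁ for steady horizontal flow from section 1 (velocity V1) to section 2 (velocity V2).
delta_P(A) = -2.756 kPa, delta_P(B) = -34.48 kPa. Answer: A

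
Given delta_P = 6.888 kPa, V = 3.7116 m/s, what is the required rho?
Formula: V = \sqrt{\frac{2 \Delta P}{\rho}}
Substituting knowns: 3.7116 = √(2·(6.888·1000)/rho)
Solving for rho: rho = 2·(6.888·1000)/3.7116² = 1000 kg/m³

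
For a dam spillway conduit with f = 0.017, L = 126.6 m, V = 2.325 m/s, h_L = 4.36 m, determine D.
Formula: h_L = f \frac{L}{D} \frac{V^2}{2g}
Substituting knowns: 4.36 = 0.017·(126.6/D)·2.325²/(2·9.81)
Solving for D: D = 0.017·126.6·2.325²/(2·9.81·4.36) = 0.136 m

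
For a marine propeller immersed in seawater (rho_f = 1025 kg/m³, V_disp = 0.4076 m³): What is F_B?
Formula: F_B = \rho_f g V_{disp}
F_B = 1025·9.81·0.4076 = 4099 N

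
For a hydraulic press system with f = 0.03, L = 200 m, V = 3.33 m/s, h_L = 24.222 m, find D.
Formula: h_L = f \frac{L}{D} \frac{V^2}{2g}
Substituting knowns: 24.222 = 0.03·(200/D)·3.33²/(2·9.81)
Solving for D: D = 0.03·200·3.33²/(2·9.81·24.222) = 0.14 m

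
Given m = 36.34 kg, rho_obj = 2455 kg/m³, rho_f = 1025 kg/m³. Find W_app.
Formula: W_{app} = mg\left(1 - \frac{\rho_f}{\rho_{obj}}\right)
W_app = 36.34·9.81·(1 − 1025/2455) = 207.7 N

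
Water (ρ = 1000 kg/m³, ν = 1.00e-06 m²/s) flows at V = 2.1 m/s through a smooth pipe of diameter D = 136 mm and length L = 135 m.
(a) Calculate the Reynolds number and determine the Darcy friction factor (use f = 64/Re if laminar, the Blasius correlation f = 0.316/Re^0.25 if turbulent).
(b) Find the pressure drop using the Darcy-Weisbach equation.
(a) Re = V·D/ν = 2.1·0.136/1.00e-06 = 285600 → turbulent (Re > 4000); f = 0.316/Re^0.25 = 0.316/285600^0.25 = 0.013669 (Blasius is strictly valid for Re ≲ 1e5; used here as the smooth-pipe estimate the problem specifies)
(b) Darcy-Weisbach: ΔP = f·(L/D)·½ρV²/1000 = 0.013669·(135/0.136)·½·1000·2.1²/1000 = 29.92 kPa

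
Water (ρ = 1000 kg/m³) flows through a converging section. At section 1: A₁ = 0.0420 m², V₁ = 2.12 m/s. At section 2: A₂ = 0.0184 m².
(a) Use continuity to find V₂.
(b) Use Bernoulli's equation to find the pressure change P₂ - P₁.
(a) Continuity: A₁V₁=A₂V₂ -> V₂=A₁V₁/A₂=0.0420*2.12/0.0184=4.84 m/s
(b) Bernoulli: P₂-P₁=0.5*rho*(V₁^2-V₂^2)/1000=0.5*1000*(2.12^2-4.84^2)/1000=-9.466 kPa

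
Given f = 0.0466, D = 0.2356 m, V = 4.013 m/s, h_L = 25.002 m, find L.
Formula: h_L = f \frac{L}{D} \frac{V^2}{2g}
Substituting knowns: 25.002 = 0.0466·(L/0.2356)·4.013²/(2·9.81)
Solving for L: L = 25.002·2·9.81·0.2356/(0.0466·4.013²) = 154 m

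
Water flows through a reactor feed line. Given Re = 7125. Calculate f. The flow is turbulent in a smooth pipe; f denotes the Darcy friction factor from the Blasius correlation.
Formula: f = \frac{0.316}{Re^{0.25}}
f = 0.316/7125^0.25 = 0.03439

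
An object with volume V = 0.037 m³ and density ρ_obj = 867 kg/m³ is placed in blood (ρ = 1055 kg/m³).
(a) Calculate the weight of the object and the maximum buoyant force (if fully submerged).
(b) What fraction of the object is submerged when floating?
(a) W=rho_obj*g*V=867*9.81*0.037=314.7 N; F_B(max)=rho*g*V=1055*9.81*0.037=382.9 N
(b) Floating fraction=rho_obj/rho=867/1055=0.822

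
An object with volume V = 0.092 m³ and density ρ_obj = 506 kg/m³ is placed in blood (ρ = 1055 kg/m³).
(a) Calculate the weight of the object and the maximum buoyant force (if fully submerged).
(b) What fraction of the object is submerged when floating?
(a) W=rho_obj*g*V=506*9.81*0.092=456.7 N; F_B(max)=rho*g*V=1055*9.81*0.092=952.2 N
(b) Floating fraction=rho_obj/rho=506/1055=0.480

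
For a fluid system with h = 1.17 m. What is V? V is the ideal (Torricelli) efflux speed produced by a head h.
Formula: V = \sqrt{2 g h}
V = √(2·9.81·1.17) = 4.791 m/s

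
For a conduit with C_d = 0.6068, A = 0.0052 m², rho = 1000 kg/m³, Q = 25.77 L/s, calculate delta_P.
Formula: Q = C_d A \sqrt{\frac{2 \Delta P}{\rho}}
Substituting knowns: 25.77 = 0.6068·0.0052·√(2·(delta_P·1000)/1000)·1000
Solving for delta_P: delta_P = ((25.77/1000)/(0.6068·0.0052))²·1000/2/1000 = 33.35 kPa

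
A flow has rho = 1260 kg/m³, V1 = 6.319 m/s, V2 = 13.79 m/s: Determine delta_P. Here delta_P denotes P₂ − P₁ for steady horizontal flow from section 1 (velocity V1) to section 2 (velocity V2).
Formula: \Delta P = \frac{1}{2} \rho (V_1^2 - V_2^2)
delta_P = 0.5·1260·(6.319² − 13.79²)/1000 = -94.65 kPa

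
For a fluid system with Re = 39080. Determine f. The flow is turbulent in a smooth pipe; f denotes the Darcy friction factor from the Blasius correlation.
Formula: f = \frac{0.316}{Re^{0.25}}
f = 0.316/39080^0.25 = 0.02247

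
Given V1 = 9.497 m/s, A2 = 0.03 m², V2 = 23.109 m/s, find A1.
Formula: V_2 = \frac{A_1 V_1}{A_2}
Substituting knowns: 23.109 = A1·9.497/0.03
Solving for A1: A1 = 23.109·0.03/9.497 = 0.073 m²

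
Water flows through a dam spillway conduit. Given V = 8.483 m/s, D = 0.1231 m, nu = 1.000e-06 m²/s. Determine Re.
Formula: Re = \frac{V D}{\nu}
Re = 8.483·0.1231/1.000e-06 = 1.044e+06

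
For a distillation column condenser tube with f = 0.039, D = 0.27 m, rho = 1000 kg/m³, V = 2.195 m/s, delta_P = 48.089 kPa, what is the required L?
Formula: \Delta P = f \frac{L}{D} \frac{\rho V^2}{2}
Substituting knowns: 48.089 = 0.039·(L/0.27)·0.5·1000·2.195²/1000
Solving for L: L = (48.089·1000)·0.27/(0.039·0.5·1000·2.195²) = 138.2 m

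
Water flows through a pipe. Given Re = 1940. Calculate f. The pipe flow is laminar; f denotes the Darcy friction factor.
Formula: f = \frac{64}{Re}
f = 64/1940 = 0.03299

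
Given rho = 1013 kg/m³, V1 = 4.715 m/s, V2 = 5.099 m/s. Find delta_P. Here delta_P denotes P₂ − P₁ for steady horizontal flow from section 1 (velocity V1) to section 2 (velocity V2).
Formula: \Delta P = \frac{1}{2} \rho (V_1^2 - V_2^2)
delta_P = 0.5·1013·(4.715² − 5.099²)/1000 = -1.909 kPa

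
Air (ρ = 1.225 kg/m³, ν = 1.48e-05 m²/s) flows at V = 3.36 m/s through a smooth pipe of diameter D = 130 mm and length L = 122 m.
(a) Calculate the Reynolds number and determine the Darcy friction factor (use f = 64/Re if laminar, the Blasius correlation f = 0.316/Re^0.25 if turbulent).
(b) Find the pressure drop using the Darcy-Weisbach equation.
(a) Re = V·D/ν = 3.36·0.13/1.48e-05 = 29514 → turbulent (Re > 4000); f = 0.316/Re^0.25 = 0.316/29514^0.25 = 0.024109
(b) Darcy-Weisbach: ΔP = f·(L/D)·½ρV²/1000 = 0.024109·(122/0.130)·½·1.225·3.36²/1000 = 0.1565 kPa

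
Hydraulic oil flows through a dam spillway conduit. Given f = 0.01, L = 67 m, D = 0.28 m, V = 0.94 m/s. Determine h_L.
Formula: h_L = f \frac{L}{D} \frac{V^2}{2g}
h_L = 0.01·(67/0.28)·0.94²/(2·9.81) = 0.1078 m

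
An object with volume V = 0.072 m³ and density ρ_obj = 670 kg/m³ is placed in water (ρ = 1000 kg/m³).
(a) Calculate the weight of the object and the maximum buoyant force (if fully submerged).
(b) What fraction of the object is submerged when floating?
(a) W=rho_obj*g*V=670*9.81*0.072=473.2 N; F_B(max)=rho*g*V=1000*9.81*0.072=706.3 N
(b) Floating fraction=rho_obj/rho=670/1000=0.670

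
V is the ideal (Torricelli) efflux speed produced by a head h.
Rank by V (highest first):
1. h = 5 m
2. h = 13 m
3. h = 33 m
Case 1: V = 9.905 m/s
Case 2: V = 15.97 m/s
Case 3: V = 25.45 m/s
Ranking (highest first): 3, 2, 1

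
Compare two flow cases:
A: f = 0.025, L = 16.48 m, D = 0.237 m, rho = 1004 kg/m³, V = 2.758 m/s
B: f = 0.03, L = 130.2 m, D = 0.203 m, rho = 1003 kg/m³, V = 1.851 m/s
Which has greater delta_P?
delta_P(A) = 6.638 kPa, delta_P(B) = 33.06 kPa. Answer: B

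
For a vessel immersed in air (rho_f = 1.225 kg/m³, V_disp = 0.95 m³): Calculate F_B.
Formula: F_B = \rho_f g V_{disp}
F_B = 1.225·9.81·0.95 = 11.42 N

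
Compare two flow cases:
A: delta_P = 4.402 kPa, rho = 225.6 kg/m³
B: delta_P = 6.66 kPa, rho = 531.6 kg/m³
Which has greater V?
V(A) = 6.247 m/s, V(B) = 5.006 m/s. Answer: A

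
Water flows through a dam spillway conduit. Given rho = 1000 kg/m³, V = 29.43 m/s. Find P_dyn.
Formula: P_{dyn} = \frac{1}{2} \rho V^2
P_dyn = 0.5·1000·29.43²/1000 = 433.1 kPa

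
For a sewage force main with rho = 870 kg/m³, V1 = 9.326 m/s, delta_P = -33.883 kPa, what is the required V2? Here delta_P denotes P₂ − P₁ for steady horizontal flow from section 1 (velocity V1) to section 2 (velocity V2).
Formula: \Delta P = \frac{1}{2} \rho (V_1^2 - V_2^2)
Substituting knowns: -33.883 = 0.5·870·(9.326² − V2²)/1000
Solving for V2: V2 = √(9.326² − 2·(-33.883·1000)/870) = 12.84 m/s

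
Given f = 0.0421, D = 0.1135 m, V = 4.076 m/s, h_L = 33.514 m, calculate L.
Formula: h_L = f \frac{L}{D} \frac{V^2}{2g}
Substituting knowns: 33.514 = 0.0421·(L/0.1135)·4.076²/(2·9.81)
Solving for L: L = 33.514·2·9.81·0.1135/(0.0421·4.076²) = 106.7 m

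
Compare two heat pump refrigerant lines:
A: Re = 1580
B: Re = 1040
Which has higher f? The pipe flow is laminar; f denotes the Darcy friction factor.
f(A) = 0.04051, f(B) = 0.06154. Answer: B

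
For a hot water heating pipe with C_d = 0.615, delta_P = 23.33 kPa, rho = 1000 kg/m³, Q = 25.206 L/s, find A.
Formula: Q = C_d A \sqrt{\frac{2 \Delta P}{\rho}}
Substituting knowns: 25.206 = 0.615·A·√(2·(23.33·1000)/1000)·1000
Solving for A: A = (25.206/1000)/(0.615·√(2·(23.33·1000)/1000)) = 0.006 m²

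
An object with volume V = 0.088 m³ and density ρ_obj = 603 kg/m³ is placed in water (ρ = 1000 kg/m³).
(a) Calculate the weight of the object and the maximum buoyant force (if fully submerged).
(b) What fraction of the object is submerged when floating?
(a) W=rho_obj*g*V=603*9.81*0.088=520.6 N; F_B(max)=rho*g*V=1000*9.81*0.088=863.3 N
(b) Floating fraction=rho_obj/rho=603/1000=0.603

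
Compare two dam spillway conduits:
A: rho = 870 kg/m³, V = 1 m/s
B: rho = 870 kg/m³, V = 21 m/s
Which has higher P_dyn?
P_dyn(A) = 0.435 kPa, P_dyn(B) = 191.8 kPa. Answer: B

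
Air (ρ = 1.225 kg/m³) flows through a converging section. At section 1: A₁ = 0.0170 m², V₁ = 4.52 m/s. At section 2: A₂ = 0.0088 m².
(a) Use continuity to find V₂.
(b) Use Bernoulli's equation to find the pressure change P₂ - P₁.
(a) Continuity: A₁V₁=A₂V₂ -> V₂=A₁V₁/A₂=0.0170*4.52/0.0088=8.73 m/s
(b) Bernoulli: P₂-P₁=0.5*rho*(V₁^2-V₂^2)/1000=0.5*1.225*(4.52^2-8.73^2)/1000=-0.03417 kPa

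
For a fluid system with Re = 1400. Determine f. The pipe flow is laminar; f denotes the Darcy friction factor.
Formula: f = \frac{64}{Re}
f = 64/1400 = 0.04571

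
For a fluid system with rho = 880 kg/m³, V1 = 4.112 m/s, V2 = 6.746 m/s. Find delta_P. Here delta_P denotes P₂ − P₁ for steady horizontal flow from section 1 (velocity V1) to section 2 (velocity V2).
Formula: \Delta P = \frac{1}{2} \rho (V_1^2 - V_2^2)
delta_P = 0.5·880·(4.112² − 6.746²)/1000 = -12.58 kPa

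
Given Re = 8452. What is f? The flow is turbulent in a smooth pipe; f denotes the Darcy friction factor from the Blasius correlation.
Formula: f = \frac{0.316}{Re^{0.25}}
f = 0.316/8452^0.25 = 0.03296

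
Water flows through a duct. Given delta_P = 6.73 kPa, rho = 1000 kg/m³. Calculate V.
Formula: V = \sqrt{\frac{2 \Delta P}{\rho}}
V = √(2·(6.73·1000)/1000) = 3.669 m/s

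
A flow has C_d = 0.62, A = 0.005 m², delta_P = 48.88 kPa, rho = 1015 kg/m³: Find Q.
Formula: Q = C_d A \sqrt{\frac{2 \Delta P}{\rho}}
Q = 0.62·0.005·√(2·(48.88·1000)/1015)·1000 = 30.42 L/s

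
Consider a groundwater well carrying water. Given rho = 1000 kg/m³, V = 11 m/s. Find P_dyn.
Formula: P_{dyn} = \frac{1}{2} \rho V^2
P_dyn = 0.5·1000·11²/1000 = 60.5 kPa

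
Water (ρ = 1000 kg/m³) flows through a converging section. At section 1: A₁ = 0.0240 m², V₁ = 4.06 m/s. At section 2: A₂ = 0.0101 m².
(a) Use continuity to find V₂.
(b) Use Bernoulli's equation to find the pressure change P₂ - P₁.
(a) Continuity: A₁V₁=A₂V₂ -> V₂=A₁V₁/A₂=0.0240*4.06/0.0101=9.65 m/s
(b) Bernoulli: P₂-P₁=0.5*rho*(V₁^2-V₂^2)/1000=0.5*1000*(4.06^2-9.65^2)/1000=-38.32 kPa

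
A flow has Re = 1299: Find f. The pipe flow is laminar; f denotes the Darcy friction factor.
Formula: f = \frac{64}{Re}
f = 64/1299 = 0.04927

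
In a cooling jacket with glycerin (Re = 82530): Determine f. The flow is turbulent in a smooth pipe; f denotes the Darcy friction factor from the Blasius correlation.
Formula: f = \frac{0.316}{Re^{0.25}}
f = 0.316/82530^0.25 = 0.01864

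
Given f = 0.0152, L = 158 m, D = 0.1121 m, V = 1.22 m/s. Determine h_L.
Formula: h_L = f \frac{L}{D} \frac{V^2}{2g}
h_L = 0.0152·(158/0.1121)·1.22²/(2·9.81) = 1.625 m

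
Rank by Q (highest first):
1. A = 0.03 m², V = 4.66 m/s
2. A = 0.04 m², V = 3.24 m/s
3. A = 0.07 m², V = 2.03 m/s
Case 1: Q = 139.8 L/s
Case 2: Q = 129.6 L/s
Case 3: Q = 142.1 L/s
Ranking (highest first): 3, 1, 2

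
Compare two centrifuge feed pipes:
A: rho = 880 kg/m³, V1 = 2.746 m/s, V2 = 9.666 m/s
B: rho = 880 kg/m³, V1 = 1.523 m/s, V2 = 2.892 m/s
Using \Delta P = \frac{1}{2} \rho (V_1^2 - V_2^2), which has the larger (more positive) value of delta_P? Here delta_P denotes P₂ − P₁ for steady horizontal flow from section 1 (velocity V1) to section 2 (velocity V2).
delta_P(A) = -37.79 kPa, delta_P(B) = -2.659 kPa. Answer: B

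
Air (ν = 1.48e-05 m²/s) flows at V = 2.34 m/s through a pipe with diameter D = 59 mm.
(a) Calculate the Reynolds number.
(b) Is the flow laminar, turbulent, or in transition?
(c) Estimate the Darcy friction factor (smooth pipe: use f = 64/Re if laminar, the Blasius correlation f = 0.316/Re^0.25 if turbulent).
(a) Re = V·D/ν = 2.34·0.059/1.48e-05 = 9328.4
(b) Flow regime: turbulent (Re > 4000)
(c) Friction factor: f = 0.316/Re^0.25 = 0.316/9328.4^0.25 = 0.03215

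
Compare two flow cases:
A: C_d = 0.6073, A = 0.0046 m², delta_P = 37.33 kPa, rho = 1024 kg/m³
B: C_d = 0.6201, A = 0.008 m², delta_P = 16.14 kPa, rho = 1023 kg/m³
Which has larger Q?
Q(A) = 23.85 L/s, Q(B) = 27.87 L/s. Answer: B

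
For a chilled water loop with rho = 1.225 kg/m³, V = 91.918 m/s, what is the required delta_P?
Formula: V = \sqrt{\frac{2 \Delta P}{\rho}}
Substituting knowns: 91.918 = √(2·(delta_P·1000)/1.225)
Solving for delta_P: delta_P = 91.918²·1.225/2/1000 = 5.175 kPa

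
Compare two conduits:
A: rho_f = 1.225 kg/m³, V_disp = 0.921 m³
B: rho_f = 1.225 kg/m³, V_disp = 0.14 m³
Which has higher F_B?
F_B(A) = 11.07 N, F_B(B) = 1.682 N. Answer: A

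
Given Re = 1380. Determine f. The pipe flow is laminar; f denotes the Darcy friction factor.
Formula: f = \frac{64}{Re}
f = 64/1380 = 0.04638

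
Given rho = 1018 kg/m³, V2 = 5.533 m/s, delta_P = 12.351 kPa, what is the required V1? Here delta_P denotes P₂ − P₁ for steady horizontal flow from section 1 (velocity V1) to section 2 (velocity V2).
Formula: \Delta P = \frac{1}{2} \rho (V_1^2 - V_2^2)
Substituting knowns: 12.351 = 0.5·1018·(V1² − 5.533²)/1000
Solving for V1: V1 = √(5.533² + 2·(12.351·1000)/1018) = 7.408 m/s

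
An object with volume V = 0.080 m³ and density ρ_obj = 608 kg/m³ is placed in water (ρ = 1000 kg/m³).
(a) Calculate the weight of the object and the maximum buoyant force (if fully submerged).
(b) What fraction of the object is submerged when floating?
(a) W=rho_obj*g*V=608*9.81*0.080=477.2 N; F_B(max)=rho*g*V=1000*9.81*0.080=784.8 N
(b) Floating fraction=rho_obj/rho=608/1000=0.608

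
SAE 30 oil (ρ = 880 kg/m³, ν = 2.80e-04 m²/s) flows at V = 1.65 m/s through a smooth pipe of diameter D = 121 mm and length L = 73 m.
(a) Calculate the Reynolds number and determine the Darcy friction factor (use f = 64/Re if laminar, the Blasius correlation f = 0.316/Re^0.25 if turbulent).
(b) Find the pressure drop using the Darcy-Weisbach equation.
(a) Re = V·D/ν = 1.65·0.121/2.80e-04 = 713.04 → laminar (Re < 2300); f = 64/Re = 64/713.04 = 0.089757
(b) Darcy-Weisbach: ΔP = f·(L/D)·½ρV²/1000 = 0.089757·(73/0.121)·½·880·1.65²/1000 = 64.87 kPa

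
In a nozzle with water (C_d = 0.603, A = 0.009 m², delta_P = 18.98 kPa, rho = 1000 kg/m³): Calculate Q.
Formula: Q = C_d A \sqrt{\frac{2 \Delta P}{\rho}}
Q = 0.603·0.009·√(2·(18.98·1000)/1000)·1000 = 33.44 L/s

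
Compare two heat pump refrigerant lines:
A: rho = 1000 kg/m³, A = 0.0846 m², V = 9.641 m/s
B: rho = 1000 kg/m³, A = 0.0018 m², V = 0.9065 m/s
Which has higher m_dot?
m_dot(A) = 815.6 kg/s, m_dot(B) = 1.632 kg/s. Answer: A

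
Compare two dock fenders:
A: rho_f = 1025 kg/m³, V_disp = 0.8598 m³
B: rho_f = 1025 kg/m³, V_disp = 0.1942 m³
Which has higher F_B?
F_B(A) = 8646 N, F_B(B) = 1953 N. Answer: A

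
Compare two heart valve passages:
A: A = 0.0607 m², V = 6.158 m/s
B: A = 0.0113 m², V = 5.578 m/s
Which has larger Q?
Q(A) = 373.8 L/s, Q(B) = 63.03 L/s. Answer: A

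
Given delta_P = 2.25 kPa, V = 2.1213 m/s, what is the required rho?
Formula: V = \sqrt{\frac{2 \Delta P}{\rho}}
Substituting knowns: 2.1213 = √(2·(2.25·1000)/rho)
Solving for rho: rho = 2·(2.25·1000)/2.1213² = 1000 kg/m³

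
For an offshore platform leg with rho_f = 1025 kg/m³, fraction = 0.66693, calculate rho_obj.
Formula: f_{sub} = \frac{\rho_{obj}}{\rho_f}
Substituting knowns: 0.66693 = rho_obj/1025
Solving for rho_obj: rho_obj = 0.66693·1025 = 683.6 kg/m³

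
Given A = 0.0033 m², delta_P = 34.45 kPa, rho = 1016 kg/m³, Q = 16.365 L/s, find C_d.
Formula: Q = C_d A \sqrt{\frac{2 \Delta P}{\rho}}
Substituting knowns: 16.365 = C_d·0.0033·√(2·(34.45·1000)/1016)·1000
Solving for C_d: C_d = (16.365/1000)/(0.0033·√(2·(34.45·1000)/1016)) = 0.6022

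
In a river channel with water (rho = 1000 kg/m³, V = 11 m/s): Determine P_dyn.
Formula: P_{dyn} = \frac{1}{2} \rho V^2
P_dyn = 0.5·1000·11²/1000 = 60.5 kPa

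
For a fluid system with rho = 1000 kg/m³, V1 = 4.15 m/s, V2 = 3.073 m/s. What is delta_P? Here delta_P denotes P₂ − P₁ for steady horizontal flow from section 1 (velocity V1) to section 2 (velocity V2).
Formula: \Delta P = \frac{1}{2} \rho (V_1^2 - V_2^2)
delta_P = 0.5·1000·(4.15² − 3.073²)/1000 = 3.89 kPa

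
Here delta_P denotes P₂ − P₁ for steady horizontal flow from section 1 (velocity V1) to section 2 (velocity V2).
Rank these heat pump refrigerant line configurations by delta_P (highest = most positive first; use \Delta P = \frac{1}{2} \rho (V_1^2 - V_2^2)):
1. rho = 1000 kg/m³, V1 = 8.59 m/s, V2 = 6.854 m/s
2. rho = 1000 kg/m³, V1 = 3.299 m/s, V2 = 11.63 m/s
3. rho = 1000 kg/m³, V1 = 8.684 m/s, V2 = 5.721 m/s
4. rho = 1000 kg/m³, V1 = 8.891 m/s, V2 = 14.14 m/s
Case 1: delta_P = 13.41 kPa
Case 2: delta_P = -62.19 kPa
Case 3: delta_P = 21.34 kPa
Case 4: delta_P = -60.44 kPa
Ranking (highest first): 3, 1, 4, 2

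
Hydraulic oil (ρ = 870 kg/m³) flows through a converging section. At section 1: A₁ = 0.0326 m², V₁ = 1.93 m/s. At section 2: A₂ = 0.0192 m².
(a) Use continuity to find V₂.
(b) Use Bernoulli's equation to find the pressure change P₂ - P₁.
(a) Continuity: A₁V₁=A₂V₂ -> V₂=A₁V₁/A₂=0.0326*1.93/0.0192=3.28 m/s
(b) Bernoulli: P₂-P₁=0.5*rho*(V₁^2-V₂^2)/1000=0.5*870*(1.93^2-3.28^2)/1000=-3.06 kPa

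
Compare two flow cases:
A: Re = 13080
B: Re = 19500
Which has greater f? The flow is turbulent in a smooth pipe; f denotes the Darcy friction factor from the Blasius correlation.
f(A) = 0.02955, f(B) = 0.02674. Answer: A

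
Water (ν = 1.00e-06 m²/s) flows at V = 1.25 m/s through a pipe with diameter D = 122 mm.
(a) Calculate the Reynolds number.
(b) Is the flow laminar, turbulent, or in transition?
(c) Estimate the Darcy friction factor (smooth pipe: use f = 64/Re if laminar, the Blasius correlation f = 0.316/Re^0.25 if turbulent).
(a) Re = V·D/ν = 1.25·0.122/1.00e-06 = 152500
(b) Flow regime: turbulent (Re > 4000)
(c) Friction factor: f = 0.316/Re^0.25 = 0.316/152500^0.25 = 0.01599 (Blasius is strictly valid for Re ≲ 1e5; used here as the smooth-pipe estimate the problem specifies)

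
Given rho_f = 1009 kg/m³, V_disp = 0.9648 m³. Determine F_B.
Formula: F_B = \rho_f g V_{disp}
F_B = 1009·9.81·0.9648 = 9550 N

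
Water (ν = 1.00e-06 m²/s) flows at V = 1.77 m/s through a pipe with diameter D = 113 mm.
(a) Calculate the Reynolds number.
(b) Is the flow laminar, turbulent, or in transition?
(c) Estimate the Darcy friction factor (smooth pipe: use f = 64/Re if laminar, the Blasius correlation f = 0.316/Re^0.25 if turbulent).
(a) Re = V·D/ν = 1.77·0.113/1.00e-06 = 200010
(b) Flow regime: turbulent (Re > 4000)
(c) Friction factor: f = 0.316/Re^0.25 = 0.316/200010^0.25 = 0.01494 (Blasius is strictly valid for Re ≲ 1e5; used here as the smooth-pipe estimate the problem specifies)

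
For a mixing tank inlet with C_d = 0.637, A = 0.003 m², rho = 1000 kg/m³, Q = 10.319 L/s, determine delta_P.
Formula: Q = C_d A \sqrt{\frac{2 \Delta P}{\rho}}
Substituting knowns: 10.319 = 0.637·0.003·√(2·(delta_P·1000)/1000)·1000
Solving for delta_P: delta_P = ((10.319/1000)/(0.637·0.003))²·1000/2/1000 = 14.58 kPa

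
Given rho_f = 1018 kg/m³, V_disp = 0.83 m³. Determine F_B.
Formula: F_B = \rho_f g V_{disp}
F_B = 1018·9.81·0.83 = 8289 N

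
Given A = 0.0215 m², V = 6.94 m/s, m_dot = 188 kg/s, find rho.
Formula: \dot{m} = \rho A V
Substituting knowns: 188 = rho·0.0215·6.94
Solving for rho: rho = 188/(0.0215·6.94) = 1260 kg/m³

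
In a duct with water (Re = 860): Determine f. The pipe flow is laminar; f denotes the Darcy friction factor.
Formula: f = \frac{64}{Re}
f = 64/860 = 0.07442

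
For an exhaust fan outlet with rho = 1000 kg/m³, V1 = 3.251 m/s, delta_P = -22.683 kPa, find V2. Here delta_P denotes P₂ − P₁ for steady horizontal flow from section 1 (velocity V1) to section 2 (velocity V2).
Formula: \Delta P = \frac{1}{2} \rho (V_1^2 - V_2^2)
Substituting knowns: -22.683 = 0.5·1000·(3.251² − V2²)/1000
Solving for V2: V2 = √(3.251² − 2·(-22.683·1000)/1000) = 7.479 m/s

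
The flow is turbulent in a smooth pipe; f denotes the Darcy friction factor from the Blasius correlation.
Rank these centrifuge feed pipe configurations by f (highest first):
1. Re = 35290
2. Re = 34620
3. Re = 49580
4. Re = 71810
Case 1: f = 0.02306
Case 2: f = 0.02317
Case 3: f = 0.02118
Case 4: f = 0.0193
Ranking (highest first): 2, 1, 3, 4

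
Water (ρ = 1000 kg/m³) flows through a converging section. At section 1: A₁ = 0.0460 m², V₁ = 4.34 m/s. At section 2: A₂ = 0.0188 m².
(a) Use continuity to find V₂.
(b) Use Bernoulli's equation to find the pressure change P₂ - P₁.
(a) Continuity: A₁V₁=A₂V₂ -> V₂=A₁V₁/A₂=0.0460*4.34/0.0188=10.62 m/s
(b) Bernoulli: P₂-P₁=0.5*rho*(V₁^2-V₂^2)/1000=0.5*1000*(4.34^2-10.62^2)/1000=-46.97 kPa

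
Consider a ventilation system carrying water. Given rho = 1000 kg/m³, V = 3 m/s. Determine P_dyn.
Formula: P_{dyn} = \frac{1}{2} \rho V^2
P_dyn = 0.5·1000·3²/1000 = 4.5 kPa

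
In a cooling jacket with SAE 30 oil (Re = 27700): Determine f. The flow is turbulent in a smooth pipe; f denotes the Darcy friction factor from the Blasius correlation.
Formula: f = \frac{0.316}{Re^{0.25}}
f = 0.316/27700^0.25 = 0.02449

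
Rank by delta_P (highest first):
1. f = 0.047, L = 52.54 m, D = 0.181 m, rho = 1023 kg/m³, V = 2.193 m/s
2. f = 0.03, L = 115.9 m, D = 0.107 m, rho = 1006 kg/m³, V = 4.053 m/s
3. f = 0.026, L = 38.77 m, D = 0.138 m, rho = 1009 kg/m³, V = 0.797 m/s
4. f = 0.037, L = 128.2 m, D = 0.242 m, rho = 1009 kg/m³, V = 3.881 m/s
Case 1: delta_P = 33.56 kPa
Case 2: delta_P = 268.5 kPa
Case 3: delta_P = 2.341 kPa
Case 4: delta_P = 148.9 kPa
Ranking (highest first): 2, 4, 1, 3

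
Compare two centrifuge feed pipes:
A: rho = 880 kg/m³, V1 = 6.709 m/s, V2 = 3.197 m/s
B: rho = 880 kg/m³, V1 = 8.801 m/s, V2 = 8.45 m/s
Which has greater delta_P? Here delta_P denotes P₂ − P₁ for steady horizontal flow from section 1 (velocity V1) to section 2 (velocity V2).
delta_P(A) = 15.31 kPa, delta_P(B) = 2.664 kPa. Answer: A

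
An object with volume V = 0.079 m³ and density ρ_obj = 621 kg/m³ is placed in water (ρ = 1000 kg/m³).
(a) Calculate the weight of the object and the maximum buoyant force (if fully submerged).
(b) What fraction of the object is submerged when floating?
(a) W=rho_obj*g*V=621*9.81*0.079=481.3 N; F_B(max)=rho*g*V=1000*9.81*0.079=775.0 N
(b) Floating fraction=rho_obj/rho=621/1000=0.621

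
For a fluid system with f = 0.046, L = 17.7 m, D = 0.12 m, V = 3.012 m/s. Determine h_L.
Formula: h_L = f \frac{L}{D} \frac{V^2}{2g}
h_L = 0.046·(17.7/0.12)·3.012²/(2·9.81) = 3.137 m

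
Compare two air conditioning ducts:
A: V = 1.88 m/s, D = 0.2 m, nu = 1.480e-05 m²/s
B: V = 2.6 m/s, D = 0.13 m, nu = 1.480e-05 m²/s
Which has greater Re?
Re(A) = 25405, Re(B) = 22838. Answer: A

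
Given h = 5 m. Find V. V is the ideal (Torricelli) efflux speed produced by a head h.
Formula: V = \sqrt{2 g h}
V = √(2·9.81·5) = 9.905 m/s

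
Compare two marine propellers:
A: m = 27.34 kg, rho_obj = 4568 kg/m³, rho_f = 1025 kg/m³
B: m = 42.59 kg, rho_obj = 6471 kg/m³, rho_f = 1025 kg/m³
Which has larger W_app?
W_app(A) = 208 N, W_app(B) = 351.6 N. Answer: B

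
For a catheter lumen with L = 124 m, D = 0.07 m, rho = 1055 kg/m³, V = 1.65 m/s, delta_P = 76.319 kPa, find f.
Formula: \Delta P = f \frac{L}{D} \frac{\rho V^2}{2}
Substituting knowns: 76.319 = f·(124/0.07)·0.5·1055·1.65²/1000
Solving for f: f = (76.319·1000)/((124/0.07)·0.5·1055·1.65²) = 0.03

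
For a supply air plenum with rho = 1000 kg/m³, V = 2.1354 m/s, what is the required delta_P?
Formula: V = \sqrt{\frac{2 \Delta P}{\rho}}
Substituting knowns: 2.1354 = √(2·(delta_P·1000)/1000)
Solving for delta_P: delta_P = 2.1354²·1000/2/1000 = 2.28 kPa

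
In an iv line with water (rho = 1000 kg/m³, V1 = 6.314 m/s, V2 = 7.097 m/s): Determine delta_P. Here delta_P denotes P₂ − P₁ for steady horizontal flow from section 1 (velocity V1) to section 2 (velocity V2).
Formula: \Delta P = \frac{1}{2} \rho (V_1^2 - V_2^2)
delta_P = 0.5·1000·(6.314² − 7.097²)/1000 = -5.25 kPa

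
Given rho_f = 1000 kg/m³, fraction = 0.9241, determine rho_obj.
Formula: f_{sub} = \frac{\rho_{obj}}{\rho_f}
Substituting knowns: 0.9241 = rho_obj/1000
Solving for rho_obj: rho_obj = 0.9241·1000 = 924.1 kg/m³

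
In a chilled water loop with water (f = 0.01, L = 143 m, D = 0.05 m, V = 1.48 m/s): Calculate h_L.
Formula: h_L = f \frac{L}{D} \frac{V^2}{2g}
h_L = 0.01·(143/0.05)·1.48²/(2·9.81) = 3.193 m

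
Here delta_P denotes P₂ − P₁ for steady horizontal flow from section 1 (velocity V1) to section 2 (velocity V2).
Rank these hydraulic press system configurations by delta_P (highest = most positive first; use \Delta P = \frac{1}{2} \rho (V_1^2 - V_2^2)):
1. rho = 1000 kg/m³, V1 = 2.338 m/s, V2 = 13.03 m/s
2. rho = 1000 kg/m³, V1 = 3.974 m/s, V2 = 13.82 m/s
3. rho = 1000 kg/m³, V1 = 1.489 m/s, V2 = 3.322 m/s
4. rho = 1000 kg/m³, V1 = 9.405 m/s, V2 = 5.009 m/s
Case 1: delta_P = -82.16 kPa
Case 2: delta_P = -87.6 kPa
Case 3: delta_P = -4.409 kPa
Case 4: delta_P = 31.68 kPa
Ranking (highest first): 4, 3, 1, 2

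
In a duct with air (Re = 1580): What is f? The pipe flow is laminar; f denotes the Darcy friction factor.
Formula: f = \frac{64}{Re}
f = 64/1580 = 0.04051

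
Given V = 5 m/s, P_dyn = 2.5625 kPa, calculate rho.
Formula: P_{dyn} = \frac{1}{2} \rho V^2
Substituting knowns: 2.5625 = 0.5·rho·5²/1000
Solving for rho: rho = 2·(2.5625·1000)/5² = 205 kg/m³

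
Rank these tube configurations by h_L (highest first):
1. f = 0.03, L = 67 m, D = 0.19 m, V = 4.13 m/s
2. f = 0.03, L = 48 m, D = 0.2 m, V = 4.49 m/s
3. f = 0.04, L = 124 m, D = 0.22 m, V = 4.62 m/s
Case 1: h_L = 9.197 m
Case 2: h_L = 7.398 m
Case 3: h_L = 24.53 m
Ranking (highest first): 3, 1, 2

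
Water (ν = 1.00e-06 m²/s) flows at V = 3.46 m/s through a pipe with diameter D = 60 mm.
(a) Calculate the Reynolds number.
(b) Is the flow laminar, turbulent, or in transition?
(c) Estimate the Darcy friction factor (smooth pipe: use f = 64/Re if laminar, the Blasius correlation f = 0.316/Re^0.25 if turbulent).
(a) Re = V·D/ν = 3.46·0.06/1.00e-06 = 207600
(b) Flow regime: turbulent (Re > 4000)
(c) Friction factor: f = 0.316/Re^0.25 = 0.316/207600^0.25 = 0.0148 (Blasius is strictly valid for Re ≲ 1e5; used here as the smooth-pipe estimate the problem specifies)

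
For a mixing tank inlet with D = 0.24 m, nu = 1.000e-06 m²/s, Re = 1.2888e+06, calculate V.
Formula: Re = \frac{V D}{\nu}
Substituting knowns: 1.2888e+06 = V·0.24/1.000e-06
Solving for V: V = 1.2888e+06·1.000e-06/0.24 = 5.37 m/s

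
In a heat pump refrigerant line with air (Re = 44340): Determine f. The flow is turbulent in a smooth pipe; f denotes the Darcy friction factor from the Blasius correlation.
Formula: f = \frac{0.316}{Re^{0.25}}
f = 0.316/44340^0.25 = 0.02178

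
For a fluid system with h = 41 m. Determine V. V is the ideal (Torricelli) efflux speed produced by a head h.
Formula: V = \sqrt{2 g h}
V = √(2·9.81·41) = 28.36 m/s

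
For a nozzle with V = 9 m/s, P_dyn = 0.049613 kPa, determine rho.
Formula: P_{dyn} = \frac{1}{2} \rho V^2
Substituting knowns: 0.049613 = 0.5·rho·9²/1000
Solving for rho: rho = 2·(0.049613·1000)/9² = 1.225 kg/m³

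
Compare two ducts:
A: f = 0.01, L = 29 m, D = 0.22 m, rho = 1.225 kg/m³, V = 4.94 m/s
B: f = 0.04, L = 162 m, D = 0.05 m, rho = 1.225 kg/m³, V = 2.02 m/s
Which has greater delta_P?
delta_P(A) = 0.0197 kPa, delta_P(B) = 0.3239 kPa. Answer: B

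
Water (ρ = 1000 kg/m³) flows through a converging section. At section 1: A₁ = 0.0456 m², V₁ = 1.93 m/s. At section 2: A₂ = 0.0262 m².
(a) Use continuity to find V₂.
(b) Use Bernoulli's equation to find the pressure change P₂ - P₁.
(a) Continuity: A₁V₁=A₂V₂ -> V₂=A₁V₁/A₂=0.0456*1.93/0.0262=3.36 m/s
(b) Bernoulli: P₂-P₁=0.5*rho*(V₁^2-V₂^2)/1000=0.5*1000*(1.93^2-3.36^2)/1000=-3.782 kPa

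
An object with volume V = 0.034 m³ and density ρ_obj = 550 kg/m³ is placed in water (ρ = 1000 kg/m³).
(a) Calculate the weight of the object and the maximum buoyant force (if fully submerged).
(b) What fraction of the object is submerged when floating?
(a) W=rho_obj*g*V=550*9.81*0.034=183.4 N; F_B(max)=rho*g*V=1000*9.81*0.034=333.5 N
(b) Floating fraction=rho_obj/rho=550/1000=0.550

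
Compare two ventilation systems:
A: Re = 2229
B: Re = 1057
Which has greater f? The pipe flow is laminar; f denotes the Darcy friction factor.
f(A) = 0.02871, f(B) = 0.06055. Answer: B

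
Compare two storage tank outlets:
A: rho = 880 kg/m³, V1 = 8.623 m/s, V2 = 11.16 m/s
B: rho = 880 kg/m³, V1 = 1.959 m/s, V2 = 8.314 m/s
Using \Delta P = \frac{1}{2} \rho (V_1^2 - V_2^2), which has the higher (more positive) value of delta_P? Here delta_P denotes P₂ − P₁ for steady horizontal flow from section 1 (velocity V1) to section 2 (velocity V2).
delta_P(A) = -22.08 kPa, delta_P(B) = -28.73 kPa. Answer: A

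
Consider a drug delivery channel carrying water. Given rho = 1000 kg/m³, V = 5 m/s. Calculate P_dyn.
Formula: P_{dyn} = \frac{1}{2} \rho V^2
P_dyn = 0.5·1000·5²/1000 = 12.5 kPa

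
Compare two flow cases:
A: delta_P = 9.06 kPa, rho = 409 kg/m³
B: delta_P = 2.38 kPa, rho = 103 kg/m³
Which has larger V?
V(A) = 6.656 m/s, V(B) = 6.798 m/s. Answer: B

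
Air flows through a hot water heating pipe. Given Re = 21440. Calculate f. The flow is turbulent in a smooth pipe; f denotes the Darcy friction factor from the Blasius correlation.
Formula: f = \frac{0.316}{Re^{0.25}}
f = 0.316/21440^0.25 = 0.02611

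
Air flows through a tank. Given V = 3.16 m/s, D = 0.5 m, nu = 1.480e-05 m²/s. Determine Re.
Formula: Re = \frac{V D}{\nu}
Re = 3.16·0.5/1.480e-05 = 106757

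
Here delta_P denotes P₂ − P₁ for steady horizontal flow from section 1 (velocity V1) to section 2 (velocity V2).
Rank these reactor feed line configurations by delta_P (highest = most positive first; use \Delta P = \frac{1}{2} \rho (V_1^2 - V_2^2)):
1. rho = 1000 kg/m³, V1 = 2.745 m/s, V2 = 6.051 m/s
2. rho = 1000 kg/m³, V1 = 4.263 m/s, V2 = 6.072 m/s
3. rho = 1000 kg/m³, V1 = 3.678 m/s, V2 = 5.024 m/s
Case 1: delta_P = -14.54 kPa
Case 2: delta_P = -9.348 kPa
Case 3: delta_P = -5.856 kPa
Ranking (highest first): 3, 2, 1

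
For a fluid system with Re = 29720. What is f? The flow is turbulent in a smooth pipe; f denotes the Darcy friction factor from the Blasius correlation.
Formula: f = \frac{0.316}{Re^{0.25}}
f = 0.316/29720^0.25 = 0.02407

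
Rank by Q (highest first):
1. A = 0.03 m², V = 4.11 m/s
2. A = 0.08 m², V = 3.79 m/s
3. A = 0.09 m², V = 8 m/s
Case 1: Q = 123.3 L/s
Case 2: Q = 303.2 L/s
Case 3: Q = 720 L/s
Ranking (highest first): 3, 2, 1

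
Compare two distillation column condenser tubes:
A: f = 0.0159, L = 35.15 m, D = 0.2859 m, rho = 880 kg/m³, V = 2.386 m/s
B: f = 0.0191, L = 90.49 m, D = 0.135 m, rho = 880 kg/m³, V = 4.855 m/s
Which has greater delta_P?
delta_P(A) = 4.897 kPa, delta_P(B) = 132.8 kPa. Answer: B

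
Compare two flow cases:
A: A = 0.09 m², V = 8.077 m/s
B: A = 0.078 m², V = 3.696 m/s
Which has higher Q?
Q(A) = 726.9 L/s, Q(B) = 288.3 L/s. Answer: A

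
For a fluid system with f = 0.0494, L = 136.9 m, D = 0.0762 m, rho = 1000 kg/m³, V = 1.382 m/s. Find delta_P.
Formula: \Delta P = f \frac{L}{D} \frac{\rho V^2}{2}
delta_P = 0.0494·(136.9/0.0762)·0.5·1000·1.382²/1000 = 84.75 kPa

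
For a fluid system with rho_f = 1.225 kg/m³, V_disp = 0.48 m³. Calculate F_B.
Formula: F_B = \rho_f g V_{disp}
F_B = 1.225·9.81·0.48 = 5.768 N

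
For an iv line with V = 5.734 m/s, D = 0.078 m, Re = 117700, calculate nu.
Formula: Re = \frac{V D}{\nu}
Substituting knowns: 117700 = 5.734·0.078/nu
Solving for nu: nu = 5.734·0.078/117700 = 3.800e-06 m²/s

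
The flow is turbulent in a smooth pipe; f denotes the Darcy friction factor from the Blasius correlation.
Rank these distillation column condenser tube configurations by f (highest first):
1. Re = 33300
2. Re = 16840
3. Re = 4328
Case 1: f = 0.02339
Case 2: f = 0.02774
Case 3: f = 0.03896
Ranking (highest first): 3, 2, 1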